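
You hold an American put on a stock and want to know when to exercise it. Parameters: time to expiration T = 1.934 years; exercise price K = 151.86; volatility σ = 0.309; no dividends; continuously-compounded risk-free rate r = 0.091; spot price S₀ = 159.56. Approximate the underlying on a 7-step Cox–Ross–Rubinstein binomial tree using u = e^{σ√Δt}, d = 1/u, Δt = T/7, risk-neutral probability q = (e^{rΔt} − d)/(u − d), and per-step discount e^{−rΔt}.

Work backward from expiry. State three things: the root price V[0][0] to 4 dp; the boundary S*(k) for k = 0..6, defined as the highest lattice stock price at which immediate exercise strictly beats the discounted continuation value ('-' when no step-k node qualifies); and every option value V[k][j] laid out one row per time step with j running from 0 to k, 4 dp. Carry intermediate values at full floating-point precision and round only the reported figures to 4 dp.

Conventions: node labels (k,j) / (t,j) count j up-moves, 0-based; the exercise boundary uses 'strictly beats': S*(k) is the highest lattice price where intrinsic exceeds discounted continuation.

params: Δt=0.27629 u=1.17635 d=0.85008 q=0.53752 e^(-rΔt)=0.97517
t_7 payoffs: 100.6730 81.0271 53.8409 16.2205 0.0000 0.0000 0.0000 0.0000
t_6: node(6,0) S=60.2140 payoff=91.6460 vs cont=87.8756 → 91.6460 [stop]  node(6,1) S=83.3245 payoff=68.5355 vs cont=64.7650 → 68.5355 [stop]  node(6,2) S=115.3051 payoff=36.5549 vs cont=32.7845 → 36.5549 [stop]  node(6,3) S=159.5600 payoff=0.0000 vs cont=7.3154 → 7.3154 [wait]  node(6,4) S=220.8003 payoff=0.0000 vs cont=0.0000 → 0.0000 [wait]  node(6,5) S=305.5451 payoff=0.0000 vs cont=0.0000 → 0.0000 [wait]  node(6,6) S=422.8155 payoff=0.0000 vs cont=0.0000 → 0.0000 [wait]  ⇒ S*(6)=115.3051
t_5: node(5,0) S=70.8329 payoff=81.0271 vs cont=77.2566 → 81.0271 [stop]  node(5,1) S=98.0191 payoff=53.8409 vs cont=50.0705 → 53.8409 [stop]  node(5,2) S=135.6395 payoff=16.2205 vs cont=20.3207 → 20.3207 [wait]  node(5,3) S=187.6989 payoff=0.0000 vs cont=3.2992 → 3.2992 [wait]  node(5,4) S=259.7392 payoff=0.0000 vs cont=0.0000 → 0.0000 [wait]  node(5,5) S=359.4290 payoff=0.0000 vs cont=0.0000 → 0.0000 [wait]  ⇒ S*(5)=98.0191
t_4: node(4,0) S=83.3245 payoff=68.5355 vs cont=64.7650 → 68.5355 [stop]  node(4,1) S=115.3051 payoff=36.5549 vs cont=34.9337 → 36.5549 [stop]  node(4,2) S=159.5600 payoff=0.0000 vs cont=10.8939 → 10.8939 [wait]  node(4,3) S=220.8003 payoff=0.0000 vs cont=1.4879 → 1.4879 [wait]  node(4,4) S=305.5451 payoff=0.0000 vs cont=0.0000 → 0.0000 [wait]  ⇒ S*(4)=115.3051
t_3: node(3,0) S=98.0191 payoff=53.8409 vs cont=50.0705 → 53.8409 [stop]  node(3,1) S=135.6395 payoff=16.2205 vs cont=22.1965 → 22.1965 [wait]  node(3,2) S=187.6989 payoff=0.0000 vs cont=5.6931 → 5.6931 [wait]  node(3,3) S=259.7392 payoff=0.0000 vs cont=0.6711 → 0.6711 [wait]  ⇒ S*(3)=98.0191
t_2: node(2,0) S=115.3051 payoff=36.5549 vs cont=35.9169 → 36.5549 [stop]  node(2,1) S=159.5600 payoff=0.0000 vs cont=12.9947 → 12.9947 [wait]  node(2,2) S=220.8003 payoff=0.0000 vs cont=2.9193 → 2.9193 [wait]  ⇒ S*(2)=115.3051
t_1: node(1,0) S=135.6395 payoff=16.2205 vs cont=23.2977 → 23.2977 [wait]  node(1,1) S=187.6989 payoff=0.0000 vs cont=7.3908 → 7.3908 [wait]  ⇒ S*(1)=-
t_0: node(0,0) S=159.5600 payoff=0.0000 vs cont=14.3812 → 14.3812 [wait]  ⇒ S*(0)=-

price = 14.3812
boundary = - - 115.3051 98.0191 115.3051 98.0191 115.3051
tree:
14.3812
23.2977 7.3908
36.5549 12.9947 2.9193
53.8409 22.1965 5.6931 0.6711
68.5355 36.5549 10.8939 1.4879 0.0000
81.0271 53.8409 20.3207 3.2992 0.0000 0.0000
91.6460 68.5355 36.5549 7.3154 0.0000 0.0000 0.0000
100.6730 81.0271 53.8409 16.2205 0.0000 0.0000 0.0000 0.0000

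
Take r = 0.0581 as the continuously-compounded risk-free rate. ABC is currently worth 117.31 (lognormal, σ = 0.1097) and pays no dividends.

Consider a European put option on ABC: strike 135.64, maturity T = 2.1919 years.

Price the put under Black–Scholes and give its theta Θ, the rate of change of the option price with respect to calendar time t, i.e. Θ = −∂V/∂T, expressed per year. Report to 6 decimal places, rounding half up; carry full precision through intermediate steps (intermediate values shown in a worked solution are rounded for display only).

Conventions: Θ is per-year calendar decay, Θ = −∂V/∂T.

price = 8.762350
Θ = 2.261583

σ√T = 0.1097·√2.1919 = 0.162412
d₁ = (ln(S/K) + (r+σ²/2)T) / (σ√T) = (ln(117.31/135.64) + (0.0581+0.1097²/2)·2.1919) / 0.162412 = (-0.145184 + 0.140538) / 0.162412 = -0.028607
d₂ = d₁ − σ√T = -0.028607 − 0.162412 = -0.191019
e^{−rT} = 0.880426
N(−d₁) = 0.511411,  N(−d₂) = 0.575745
Put price V = K·e^{−rT}·N(−d₂) − S·N(−d₁) = 68.755988 − 59.993638 = 8.762350
φ(d₁) = (1/√(2π))·e^{−d₁²/2} = 0.398779
Θ = −S·φ(d₁)·σ/(2√T) + r·K·e^{−rT}·N(−d₂) = −1.733140 + 3.994723 = 2.261583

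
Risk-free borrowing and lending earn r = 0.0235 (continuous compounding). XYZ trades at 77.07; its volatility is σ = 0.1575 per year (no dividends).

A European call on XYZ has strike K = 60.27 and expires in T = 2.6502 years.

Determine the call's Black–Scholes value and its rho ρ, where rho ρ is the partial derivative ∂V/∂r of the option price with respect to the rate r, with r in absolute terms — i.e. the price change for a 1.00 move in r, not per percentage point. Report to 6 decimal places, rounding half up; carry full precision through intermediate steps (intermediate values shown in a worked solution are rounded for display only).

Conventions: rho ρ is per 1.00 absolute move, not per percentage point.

σ√T = 0.1575·√2.6502 = 0.256401
d₁ = (ln(S/K) + (r+σ²/2)T) / (σ√T) = (ln(77.07/60.27) + (0.0235+0.1575²/2)·2.6502) / 0.256401 = (0.245880 + 0.095150) / 0.256401 = 1.330065
d₂ = d₁ − σ√T = 1.330065 − 0.256401 = 1.073664
e^{−rT} = 0.939620
N(d₁) = 0.908252,  N(d₂) = 0.858513
Call price V = S·N(d₁) − K·e^{−rT}·N(d₂) = 69.998947 − 48.618380 = 21.380567
ρ = K·T·e^{−rT}·N(d₂) = 128.848432

price = 21.380567
ρ = 128.848432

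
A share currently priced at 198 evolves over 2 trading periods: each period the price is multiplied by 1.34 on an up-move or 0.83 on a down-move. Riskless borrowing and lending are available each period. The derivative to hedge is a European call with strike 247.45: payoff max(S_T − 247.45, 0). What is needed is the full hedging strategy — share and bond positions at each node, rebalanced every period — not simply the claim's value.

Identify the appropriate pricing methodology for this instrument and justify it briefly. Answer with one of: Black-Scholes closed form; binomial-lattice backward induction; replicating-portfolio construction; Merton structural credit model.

framework: replicating-portfolio construction

Key observation: a price alone would not answer the question — the per-node share/bond construction on the spot-198, 1.34/0.83 tree is required, and only the replicating-portfolio method yields it.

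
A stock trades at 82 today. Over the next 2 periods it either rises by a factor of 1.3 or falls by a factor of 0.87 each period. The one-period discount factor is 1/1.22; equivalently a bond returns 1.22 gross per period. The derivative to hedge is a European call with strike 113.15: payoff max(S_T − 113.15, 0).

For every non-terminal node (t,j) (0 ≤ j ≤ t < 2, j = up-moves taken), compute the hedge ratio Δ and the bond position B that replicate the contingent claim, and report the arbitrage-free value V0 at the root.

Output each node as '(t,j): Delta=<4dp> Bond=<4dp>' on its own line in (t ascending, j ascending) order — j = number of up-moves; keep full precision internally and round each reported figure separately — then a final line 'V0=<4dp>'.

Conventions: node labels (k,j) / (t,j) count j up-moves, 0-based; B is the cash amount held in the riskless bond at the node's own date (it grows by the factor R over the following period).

Arbitrage-free pricing uses the up-move probability p* = (R−d)/(u−d) = 0.8140, discounting each step at R = 1.22.
Payoffs at expiry: V(2,0)=0.0000, V(2,1)=0.0000, V(2,2)=25.4300
Node (1,0) S=71.3400: V=(p*·0.0000+(1−p*)·0.0000)/1.22=0.0000; Δ=(0.0000−0.0000)/(92.7420−62.0658)=0.0000; B=V−Δ·S=0.0000
Node (1,1) S=106.6000: V=(p*·25.4300+(1−p*)·0.0000)/1.22=16.9663; Δ=(25.4300−0.0000)/(138.5800−92.7420)=0.5548; B=V−Δ·S=-42.1733
Node (0,0) S=82.0000: V=(p*·16.9663+(1−p*)·0.0000)/1.22=11.3195; Δ=(16.9663−0.0000)/(106.6000−71.3400)=0.4812; B=V−Δ·S=-28.1370
Verification: the root portfolio costs Δ(0,0)·S0 + B(0,0) = 11.3195, matching V0.

(0,0): Delta=0.4812 Bond=-28.1370
(1,0): Delta=0.0000 Bond=0.0000
(1,1): Delta=0.5548 Bond=-42.1733
V0=11.3195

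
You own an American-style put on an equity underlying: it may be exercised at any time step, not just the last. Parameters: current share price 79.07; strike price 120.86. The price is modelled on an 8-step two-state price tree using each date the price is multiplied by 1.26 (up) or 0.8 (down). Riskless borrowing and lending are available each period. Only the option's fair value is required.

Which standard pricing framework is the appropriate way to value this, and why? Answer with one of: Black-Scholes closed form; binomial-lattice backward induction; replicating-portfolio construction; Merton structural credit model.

framework: binomial-lattice backward induction

Key observation: early exercise of the strike-120.86 put must be checked at each of the 8 dates (spot 79.07), which forces a node-by-node comparison of intrinsic and continuation value backward from expiry.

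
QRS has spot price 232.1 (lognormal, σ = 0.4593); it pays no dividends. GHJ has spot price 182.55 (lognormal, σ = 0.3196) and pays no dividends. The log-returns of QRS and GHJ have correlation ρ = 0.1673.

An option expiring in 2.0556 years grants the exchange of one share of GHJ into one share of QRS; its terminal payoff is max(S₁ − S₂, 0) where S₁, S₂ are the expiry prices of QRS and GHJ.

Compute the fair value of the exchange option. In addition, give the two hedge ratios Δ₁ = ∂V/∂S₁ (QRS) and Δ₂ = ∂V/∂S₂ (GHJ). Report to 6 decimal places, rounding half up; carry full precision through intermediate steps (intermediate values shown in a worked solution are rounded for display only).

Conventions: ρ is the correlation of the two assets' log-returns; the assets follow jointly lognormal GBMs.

exchange price = 87.334223
Δ1 = 0.756259
Δ2 = -0.483120

σ_eff = √(σ₁² + σ₂² − 2ρσ₁σ₂) = √(0.4593² + 0.3196² − 2·0.1673·0.4593·0.3196) = 0.513794
d₁ = (ln(S₁/S₂) + (q₂ − q₁ + σ_eff²/2)T) / (σ_eff√T) = (ln(232.1/182.55) + (0.0 − 0.0 + 0.131992)·2.0556) / 0.736645 = 0.694320
d₂ = d₁ − σ_eff√T = 0.694320 − 0.736645 = -0.042325
N(d₁) = 0.756259,  N(d₂) = 0.483120
V = S₁·e^{−q₁T}·N(d₁) − S₂·e^{−q₂T}·N(d₂) = 175.527743 − 88.193519 = 87.334223
Key observation: pricing in GHJ-units makes this a unit-strike call on the ratio S₁/S₂ — the risk-free rate cancels and cannot affect the value.
Δ₁ = e^{−q₁T}·N(d₁) = 0.756259;  Δ₂ = −e^{−q₂T}·N(d₂) = -0.483120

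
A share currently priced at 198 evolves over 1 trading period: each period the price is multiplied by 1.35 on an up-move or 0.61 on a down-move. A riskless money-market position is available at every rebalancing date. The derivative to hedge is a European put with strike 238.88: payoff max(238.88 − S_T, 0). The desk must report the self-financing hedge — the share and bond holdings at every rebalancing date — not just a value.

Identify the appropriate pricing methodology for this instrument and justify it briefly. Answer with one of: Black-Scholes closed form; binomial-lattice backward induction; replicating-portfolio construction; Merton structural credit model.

framework: replicating-portfolio construction

Key observation: the mandate to exhibit the hedge at every date and state singles out the replicating-portfolio construction on the 1-period tree with factors 1.35 and 0.61 from 198.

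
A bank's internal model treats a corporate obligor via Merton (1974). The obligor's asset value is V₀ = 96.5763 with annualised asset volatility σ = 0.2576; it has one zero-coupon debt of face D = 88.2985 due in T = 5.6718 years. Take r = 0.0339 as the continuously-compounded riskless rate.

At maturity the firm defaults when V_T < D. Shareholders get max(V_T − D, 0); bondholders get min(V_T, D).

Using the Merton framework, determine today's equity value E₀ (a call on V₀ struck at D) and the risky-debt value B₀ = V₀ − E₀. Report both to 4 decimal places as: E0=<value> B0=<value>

Apply the equity-as-call identities (strike 88.2985, horizon 5.6718 years):
d₁ = [ln(V₀/D) + (r + σ²/2)T] / (σ√T)
   = [ln(96.5763/88.2985) + (0.0339 + 0.5·0.2576²)·5.6718] / (0.2576·√5.6718)
   = [0.089610 + 0.380458] / 0.613488 = 0.766222
d₂ = d₁ − σ√T = 0.766222 − 0.613488 = 0.152734
N(d₁) = 0.778228,  N(d₂) = 0.560696,  e^(−rT) = 0.825081
E₀ = V₀·N(d₁) − D·e^(−rT)·N(d₂)
   = 96.5763·0.778228 − 88.2985·0.825081·0.560696 = 34.309776
B₀ = V₀ − E₀ = 96.5763 − 34.309776 = 62.266524

E0=34.3098 B0=62.2665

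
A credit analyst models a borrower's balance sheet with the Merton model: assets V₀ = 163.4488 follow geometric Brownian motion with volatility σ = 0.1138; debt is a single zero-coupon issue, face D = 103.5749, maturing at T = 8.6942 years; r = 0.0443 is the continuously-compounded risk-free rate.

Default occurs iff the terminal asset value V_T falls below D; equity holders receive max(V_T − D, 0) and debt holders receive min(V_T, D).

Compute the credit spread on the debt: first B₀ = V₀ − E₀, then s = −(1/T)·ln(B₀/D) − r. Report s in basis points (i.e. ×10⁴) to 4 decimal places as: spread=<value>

Work the structural quantities from V₀ = 163.4488 against face 103.5749:
d₁ = [ln(V₀/D) + (r + σ²/2)T] / (σ√T)
   = [ln(163.4488/103.5749) + (0.0443 + 0.5·0.1138²)·8.6942] / (0.1138·√8.6942)
   = [0.456205 + 0.441450] / 0.335550 = 2.675175
d₂ = d₁ − σ√T = 2.675175 − 0.335550 = 2.339625
N(d₁) = 0.996265,  N(d₂) = 0.990348,  e^(−rT) = 0.680346
E₀ = V₀·N(d₁) − D·e^(−rT)·N(d₂)
   = 163.4488·0.996265 − 103.5749·0.680346·0.990348 = 93.051692
B₀ = V₀ − E₀ = 163.4488 − 93.051692 = 70.397108
spread = −(1/T)·ln(B₀/D) − r = −(1/8.6942)·ln(70.397108/103.5749) − 0.0443 = 0.00011384
in basis points: 0.00011384 × 10⁴ = 1.1384 bp

spread=1.1384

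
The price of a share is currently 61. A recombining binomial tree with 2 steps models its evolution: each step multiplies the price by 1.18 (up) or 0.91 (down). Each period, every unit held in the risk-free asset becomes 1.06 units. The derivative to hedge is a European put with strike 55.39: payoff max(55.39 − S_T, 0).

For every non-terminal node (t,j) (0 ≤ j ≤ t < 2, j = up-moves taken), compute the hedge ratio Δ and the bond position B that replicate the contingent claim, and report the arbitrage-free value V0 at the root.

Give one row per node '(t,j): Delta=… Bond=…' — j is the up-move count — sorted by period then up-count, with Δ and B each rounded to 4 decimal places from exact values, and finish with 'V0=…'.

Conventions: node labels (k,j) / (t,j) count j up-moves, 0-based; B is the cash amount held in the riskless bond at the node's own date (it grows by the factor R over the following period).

(0,0): Delta=-0.1241 Bond=8.4291
(1,0): Delta=-0.3253 Bond=20.1033
(1,1): Delta=0.0000 Bond=0.0000
V0=0.8572

No-arbitrage ⇒ martingale measure with p* = (R−d)/(u−d) = 0.5556.
At maturity the claim pays: V(2,0)=4.8759, V(2,1)=0.0000, V(2,2)=0.0000
Node (1,0) S=55.5100: V=(p*·0.0000+(1−p*)·4.8759)/1.06=2.0444; Δ=(0.0000−4.8759)/(65.5018−50.5141)=-0.3253; B=V−Δ·S=20.1033
Node (1,1) S=71.9800: V=(p*·0.0000+(1−p*)·0.0000)/1.06=0.0000; Δ=(0.0000−0.0000)/(84.9364−65.5018)=0.0000; B=V−Δ·S=0.0000
Node (0,0) S=61.0000: V=(p*·0.0000+(1−p*)·2.0444)/1.06=0.8572; Δ=(0.0000−2.0444)/(71.9800−55.5100)=-0.1241; B=V−Δ·S=8.4291
Verification: the root portfolio costs Δ(0,0)·S0 + B(0,0) = 0.8572, matching V0.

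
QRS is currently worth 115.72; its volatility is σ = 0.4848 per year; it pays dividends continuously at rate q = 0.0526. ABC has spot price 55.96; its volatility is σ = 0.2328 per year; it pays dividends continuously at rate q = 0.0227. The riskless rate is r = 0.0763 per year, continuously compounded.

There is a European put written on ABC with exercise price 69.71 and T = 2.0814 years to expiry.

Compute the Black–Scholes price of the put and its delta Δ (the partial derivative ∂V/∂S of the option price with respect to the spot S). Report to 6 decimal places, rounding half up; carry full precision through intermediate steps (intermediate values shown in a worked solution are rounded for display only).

σ√T = 0.2328·√2.0814 = 0.335862
d₁ = (ln(S/K) + (r−q+σ²/2)T) / (σ√T) = (ln(55.96/69.71) + (0.0763−0.0227+0.2328²/2)·2.0814) / 0.335862 = (-0.219707 + 0.167965) / 0.335862 = -0.154057
d₂ = d₁ − σ√T = -0.154057 − 0.335862 = -0.489919
e^{−rT} = 0.853158
e^{−qT} = 0.953851
N(−d₁) = 0.561218,  N(−d₂) = 0.687904
Put price V = K·e^{−rT}·N(−d₂) − S·e^{−qT}·N(−d₁) = 40.912173 − 29.956401 = 10.955772
Δ = −e^{−qT}·N(−d₁) = -0.535318

price = 10.955772
Δ = -0.535318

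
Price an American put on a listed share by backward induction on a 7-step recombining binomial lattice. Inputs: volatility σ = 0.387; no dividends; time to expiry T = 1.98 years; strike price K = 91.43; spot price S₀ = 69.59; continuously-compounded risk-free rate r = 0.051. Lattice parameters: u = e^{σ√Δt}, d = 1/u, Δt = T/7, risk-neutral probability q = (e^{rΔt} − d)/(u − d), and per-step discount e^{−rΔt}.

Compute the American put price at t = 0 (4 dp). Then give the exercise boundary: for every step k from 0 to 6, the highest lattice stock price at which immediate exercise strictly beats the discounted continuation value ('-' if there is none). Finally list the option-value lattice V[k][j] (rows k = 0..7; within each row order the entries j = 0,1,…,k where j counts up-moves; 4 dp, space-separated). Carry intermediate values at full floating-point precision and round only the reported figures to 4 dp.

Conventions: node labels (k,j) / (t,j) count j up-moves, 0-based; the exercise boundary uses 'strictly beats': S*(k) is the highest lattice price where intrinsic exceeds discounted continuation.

Δt=0.28286  u=1.22854  d=0.81398  q=0.48377  discount=0.98568
step 7 (expiry): payoffs max(K−S,0) = 74.9548 66.5639 53.8996 34.7853 5.9362 0.0000 0.0000 0.0000
step 6: (k=6,j=0): S=20.2404, K−S=71.1896, hold=69.8801 ⇒ V=71.1896 exercise | (k=6,j=1): S=30.5489, K−S=60.8811, hold=59.5717 ⇒ V=60.8811 exercise | (k=6,j=2): S=46.1074, K−S=45.3226, hold=44.0131 ⇒ V=45.3226 exercise | (k=6,j=3): S=69.5900, K−S=21.8400, hold=20.5305 ⇒ V=21.8400 exercise | (k=6,j=4): S=105.0323, K−S=0.0000, hold=3.0205 ⇒ V=3.0205 continue | (k=6,j=5): S=158.5253, K−S=0.0000, hold=0.0000 ⇒ V=0.0000 continue | (k=6,j=6): S=239.2624, K−S=0.0000, hold=0.0000 ⇒ V=0.0000 continue  boundary S*=69.5900
step 5: (k=5,j=0): S=24.8661, K−S=66.5639, hold=65.2545 ⇒ V=66.5639 exercise | (k=5,j=1): S=37.5304, K−S=53.8996, hold=52.5901 ⇒ V=53.8996 exercise | (k=5,j=2): S=56.6447, K−S=34.7853, hold=33.4759 ⇒ V=34.7853 exercise | (k=5,j=3): S=85.4938, K−S=5.9362, hold=12.5532 ⇒ V=12.5532 continue | (k=5,j=4): S=129.0359, K−S=0.0000, hold=1.5369 ⇒ V=1.5369 continue | (k=5,j=5): S=194.7540, K−S=0.0000, hold=0.0000 ⇒ V=0.0000 continue  boundary S*=56.6447
step 4: (k=4,j=0): S=30.5489, K−S=60.8811, hold=59.5717 ⇒ V=60.8811 exercise | (k=4,j=1): S=46.1074, K−S=45.3226, hold=44.0131 ⇒ V=45.3226 exercise | (k=4,j=2): S=69.5900, K−S=21.8400, hold=23.6858 ⇒ V=23.6858 continue | (k=4,j=3): S=105.0323, K−S=0.0000, hold=7.1203 ⇒ V=7.1203 continue | (k=4,j=4): S=158.5253, K−S=0.0000, hold=0.7820 ⇒ V=0.7820 continue  boundary S*=46.1074
step 3: (k=3,j=0): S=37.5304, K−S=53.8996, hold=52.5901 ⇒ V=53.8996 exercise | (k=3,j=1): S=56.6447, K−S=34.7853, hold=34.3561 ⇒ V=34.7853 exercise | (k=3,j=2): S=85.4938, K−S=5.9362, hold=15.4474 ⇒ V=15.4474 continue | (k=3,j=3): S=129.0359, K−S=0.0000, hold=3.9960 ⇒ V=3.9960 continue  boundary S*=56.6447
step 2: (k=2,j=0): S=46.1074, K−S=45.3226, hold=44.0131 ⇒ V=45.3226 exercise | (k=2,j=1): S=69.5900, K−S=21.8400, hold=25.0659 ⇒ V=25.0659 continue | (k=2,j=2): S=105.0323, K−S=0.0000, hold=9.7656 ⇒ V=9.7656 continue  boundary S*=46.1074
step 1: (k=1,j=0): S=56.6447, K−S=34.7853, hold=35.0141 ⇒ V=35.0141 continue | (k=1,j=1): S=85.4938, K−S=5.9362, hold=17.4110 ⇒ V=17.4110 continue  boundary S*=-
step 0: (k=0,j=0): S=69.5900, K−S=21.8400, hold=26.1187 ⇒ V=26.1187 continue  boundary S*=-

price = 26.1187
boundary = - - 46.1074 56.6447 46.1074 56.6447 69.5900
tree:
26.1187
35.0141 17.4110
45.3226 25.0659 9.7656
53.8996 34.7853 15.4474 3.9960
60.8811 45.3226 23.6858 7.1203 0.7820
66.5639 53.8996 34.7853 12.5532 1.5369 0.0000
71.1896 60.8811 45.3226 21.8400 3.0205 0.0000 0.0000
74.9548 66.5639 53.8996 34.7853 5.9362 0.0000 0.0000 0.0000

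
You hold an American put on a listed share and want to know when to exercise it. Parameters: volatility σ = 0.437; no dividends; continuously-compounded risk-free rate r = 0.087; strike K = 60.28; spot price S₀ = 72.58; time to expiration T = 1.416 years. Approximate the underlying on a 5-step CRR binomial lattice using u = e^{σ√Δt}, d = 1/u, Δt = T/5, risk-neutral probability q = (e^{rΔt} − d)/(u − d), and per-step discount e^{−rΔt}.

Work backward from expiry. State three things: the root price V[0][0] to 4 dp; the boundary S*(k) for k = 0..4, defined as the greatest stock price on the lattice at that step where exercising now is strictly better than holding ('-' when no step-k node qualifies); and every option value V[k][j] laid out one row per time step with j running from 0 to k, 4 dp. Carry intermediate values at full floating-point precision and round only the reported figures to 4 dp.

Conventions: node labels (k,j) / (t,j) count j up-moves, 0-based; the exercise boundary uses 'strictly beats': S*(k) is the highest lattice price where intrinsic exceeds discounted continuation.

price = 5.8901
boundary = - - - 36.1263 45.5849
tree:
5.8901
9.7701 2.2327
15.7085 4.2104 0.3296
24.1537 7.8933 0.6693 0.0000
31.6497 14.6951 1.3591 0.0000 0.0000
37.5904 24.1537 2.7600 0.0000 0.0000 0.0000

Δt=0.28320  u=1.26182  d=0.79251  q=0.49527  discount=0.97566
step 5 (expiry): payoffs max(K−S,0) = 37.5904 24.1537 2.7600 0.0000 0.0000 0.0000
step 4: (k=4,j=0): S=28.6303, K−S=31.6497, hold=30.1827 ⇒ V=31.6497 exercise | (k=4,j=1): S=45.5849, K−S=14.6951, hold=13.2280 ⇒ V=14.6951 exercise | (k=4,j=2): S=72.5800, K−S=0.0000, hold=1.3591 ⇒ V=1.3591 continue | (k=4,j=3): S=115.5614, K−S=0.0000, hold=0.0000 ⇒ V=0.0000 continue | (k=4,j=4): S=183.9961, K−S=0.0000, hold=0.0000 ⇒ V=0.0000 continue  boundary S*=45.5849
step 3: (k=3,j=0): S=36.1263, K−S=24.1537, hold=22.6867 ⇒ V=24.1537 exercise | (k=3,j=1): S=57.5200, K−S=2.7600, hold=7.8933 ⇒ V=7.8933 continue | (k=3,j=2): S=91.5830, K−S=0.0000, hold=0.6693 ⇒ V=0.6693 continue | (k=3,j=3): S=145.8178, K−S=0.0000, hold=0.0000 ⇒ V=0.0000 continue  boundary S*=36.1263
step 2: (k=2,j=0): S=45.5849, K−S=14.6951, hold=15.7085 ⇒ V=15.7085 continue | (k=2,j=1): S=72.5800, K−S=0.0000, hold=4.2104 ⇒ V=4.2104 continue | (k=2,j=2): S=115.5614, K−S=0.0000, hold=0.3296 ⇒ V=0.3296 continue  boundary S*=-
step 1: (k=1,j=0): S=57.5200, K−S=2.7600, hold=9.7701 ⇒ V=9.7701 continue | (k=1,j=1): S=91.5830, K−S=0.0000, hold=2.2327 ⇒ V=2.2327 continue  boundary S*=-
step 0: (k=0,j=0): S=72.5800, K−S=0.0000, hold=5.8901 ⇒ V=5.8901 continue  boundary S*=-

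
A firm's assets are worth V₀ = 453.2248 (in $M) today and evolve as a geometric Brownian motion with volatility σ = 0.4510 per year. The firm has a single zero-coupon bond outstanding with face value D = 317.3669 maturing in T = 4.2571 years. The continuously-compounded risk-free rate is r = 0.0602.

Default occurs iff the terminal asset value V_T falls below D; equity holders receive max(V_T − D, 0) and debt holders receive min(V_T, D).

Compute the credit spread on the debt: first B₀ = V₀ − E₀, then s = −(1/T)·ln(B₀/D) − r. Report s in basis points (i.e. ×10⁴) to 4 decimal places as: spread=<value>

Apply the equity-as-call identities (strike 317.3669, horizon 4.2571 years):
d₁ = [ln(V₀/D) + (r + σ²/2)T] / (σ√T)
   = [ln(453.2248/317.3669) + (0.0602 + 0.5·0.4510²)·4.2571] / (0.4510·√4.2571)
   = [0.356330 + 0.689227] / 0.930537 = 1.123606
d₂ = d₁ − σ√T = 1.123606 − 0.930537 = 0.193069
N(d₁) = 0.869410,  N(d₂) = 0.576548,  e^(−rT) = 0.773927
E₀ = V₀·N(d₁) − D·e^(−rT)·N(d₂)
   = 453.2248·0.869410 − 317.3669·0.773927·0.576548 = 252.427125
B₀ = V₀ − E₀ = 453.2248 − 252.427125 = 200.797675
spread = −(1/T)·ln(B₀/D) − r = −(1/4.2571)·ln(200.797675/317.3669) − 0.0602 = 0.04732877
in basis points: 0.04732877 × 10⁴ = 473.2877 bp

spread=473.2877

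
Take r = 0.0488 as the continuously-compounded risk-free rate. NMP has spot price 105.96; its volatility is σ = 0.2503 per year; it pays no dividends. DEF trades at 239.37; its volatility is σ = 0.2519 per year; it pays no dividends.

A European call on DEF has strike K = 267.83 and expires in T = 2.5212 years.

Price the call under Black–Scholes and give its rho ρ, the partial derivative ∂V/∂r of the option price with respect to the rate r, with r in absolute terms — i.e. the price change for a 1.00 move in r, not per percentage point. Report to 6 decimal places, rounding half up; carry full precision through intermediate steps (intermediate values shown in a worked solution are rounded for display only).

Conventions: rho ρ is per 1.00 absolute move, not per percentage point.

σ√T = 0.2519·√2.5212 = 0.399974
d₁ = (ln(S/K) + (r+σ²/2)T) / (σ√T) = (ln(239.37/267.83) + (0.0488+0.2519²/2)·2.5212) / 0.399974 = (-0.112342 + 0.203024) / 0.399974 = 0.226720
d₂ = d₁ − σ√T = 0.226720 − 0.399974 = -0.173254
e^{−rT} = 0.884233
N(d₁) = 0.589679,  N(d₂) = 0.431226
Call price V = S·N(d₁) − K·e^{−rT}·N(d₂) = 141.151545 − 102.124721 = 39.026824
ρ = K·T·e^{−rT}·N(d₂) = 257.476846

price = 39.026824
ρ = 257.476846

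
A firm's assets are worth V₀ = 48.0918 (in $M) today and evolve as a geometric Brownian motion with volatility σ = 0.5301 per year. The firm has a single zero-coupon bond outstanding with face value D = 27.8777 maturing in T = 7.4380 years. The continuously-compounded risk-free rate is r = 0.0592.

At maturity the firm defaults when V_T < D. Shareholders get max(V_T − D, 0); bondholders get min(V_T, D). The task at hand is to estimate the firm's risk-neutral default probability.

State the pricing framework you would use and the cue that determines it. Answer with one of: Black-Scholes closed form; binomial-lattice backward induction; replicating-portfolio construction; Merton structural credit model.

Key observation: the data describe a firm's assets (V₀ = 48.0918, GBM) and a single zero-coupon debt of face 27.8777, so credit quantities follow from equity-as-call in the structural model.

framework: Merton structural credit model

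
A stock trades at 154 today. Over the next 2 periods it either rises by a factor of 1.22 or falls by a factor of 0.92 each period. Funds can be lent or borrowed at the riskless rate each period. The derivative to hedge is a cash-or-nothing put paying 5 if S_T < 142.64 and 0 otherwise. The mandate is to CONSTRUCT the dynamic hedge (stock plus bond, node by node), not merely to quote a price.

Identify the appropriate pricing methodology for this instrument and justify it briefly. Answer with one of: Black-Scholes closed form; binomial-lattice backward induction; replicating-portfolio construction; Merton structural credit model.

Key observation: the deliverable is the dynamic trading strategy on the 2-step tree (spot 154, moves 1.22 and 0.92), so the valuation must go through the node-by-node replicating-portfolio solve.

framework: replicating-portfolio construction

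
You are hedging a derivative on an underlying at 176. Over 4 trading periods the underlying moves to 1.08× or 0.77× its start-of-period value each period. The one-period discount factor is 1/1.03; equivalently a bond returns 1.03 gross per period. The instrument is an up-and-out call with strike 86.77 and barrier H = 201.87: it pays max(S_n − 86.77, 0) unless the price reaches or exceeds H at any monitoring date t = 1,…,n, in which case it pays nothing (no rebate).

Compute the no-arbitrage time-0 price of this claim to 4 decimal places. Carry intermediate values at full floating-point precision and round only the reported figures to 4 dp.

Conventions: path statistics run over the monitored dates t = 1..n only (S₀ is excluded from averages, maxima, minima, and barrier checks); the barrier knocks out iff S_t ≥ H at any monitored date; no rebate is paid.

price = 17.0355

No-arbitrage gives p* = (R−d)/(u−d) = 0.8387: enumerate every path, weight its payoff by its p*-probability, and discount by R^4.
Enumerate all 2^4 = 16 price paths (U = up ×1.08, D = down ×0.77); each path with k up-moves has probability p*^k·(1−p*)^(4−k).
DDDD: M=135.5200, payoff=0.0000, prob=0.000677
UDDD: M=190.0800, payoff=0.0078, prob=0.003519
DUDD: M=146.3616, payoff=0.0078, prob=0.003519
UUDD: M=205.2864, payoff=0.0000, prob=0.018300
DDUD: M=135.5200, payoff=0.0078, prob=0.003519
UDUD: M=190.0800, payoff=34.9443, prob=0.018300
DUUD: M=158.0705, payoff=34.9443, prob=0.018300
UUUD: M=221.7093, payoff=0.0000, prob=0.095158
DDDU: M=135.5200, payoff=0.0078, prob=0.003519
UDDU: M=190.0800, payoff=34.9443, prob=0.018300
DUDU: M=146.3616, payoff=34.9443, prob=0.018300
UUDU: M=205.2864, payoff=0.0000, prob=0.095158
DDUU: M=135.5200, payoff=34.9443, prob=0.018300
UDUU: M=190.0800, payoff=83.9462, prob=0.095158
DUUU: M=170.7162, payoff=83.9462, prob=0.095158
UUUU: M=239.4461, payoff=0.0000, prob=0.494819
Price = Σ prob·payoff / R^4 = 19.173656 / 1.125509 = 17.0355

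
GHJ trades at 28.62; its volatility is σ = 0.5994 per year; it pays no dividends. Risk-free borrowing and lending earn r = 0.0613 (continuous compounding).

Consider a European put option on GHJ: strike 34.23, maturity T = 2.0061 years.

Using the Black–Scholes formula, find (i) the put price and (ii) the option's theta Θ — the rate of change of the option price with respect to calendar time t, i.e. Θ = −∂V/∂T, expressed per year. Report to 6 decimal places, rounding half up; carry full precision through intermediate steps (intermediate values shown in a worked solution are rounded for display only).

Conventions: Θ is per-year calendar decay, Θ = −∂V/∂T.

price = 10.525426
Θ = -0.988826

σ√T = 0.5994·√2.0061 = 0.848971
d₁ = (ln(S/K) + (r+σ²/2)T) / (σ√T) = (ln(28.62/34.23) + (0.0613+0.5994²/2)·2.0061) / 0.848971 = (-0.178997 + 0.483350) / 0.848971 = 0.358497
d₂ = d₁ − σ√T = 0.358497 − 0.848971 = -0.490475
e^{−rT} = 0.884287
N(−d₁) = 0.359986,  N(−d₂) = 0.688101
Put price V = K·e^{−rT}·N(−d₂) − S·N(−d₁) = 20.828221 − 10.302794 = 10.525426
φ(d₁) = (1/√(2π))·e^{−d₁²/2} = 0.374113
Θ = −S·φ(d₁)·σ/(2√T) + r·K·e^{−rT}·N(−d₂) = −2.265596 + 1.276770 = -0.988826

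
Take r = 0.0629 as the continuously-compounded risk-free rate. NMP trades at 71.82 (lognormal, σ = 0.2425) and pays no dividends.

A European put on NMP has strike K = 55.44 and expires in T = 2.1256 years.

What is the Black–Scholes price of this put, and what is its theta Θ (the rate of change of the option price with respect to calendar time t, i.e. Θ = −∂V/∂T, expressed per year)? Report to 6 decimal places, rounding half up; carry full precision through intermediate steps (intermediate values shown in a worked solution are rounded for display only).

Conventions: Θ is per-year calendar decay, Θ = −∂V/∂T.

price = 1.388520
Θ = -0.506083

σ√T = 0.2425·√2.1256 = 0.353551
d₁ = (ln(S/K) + (r+σ²/2)T) / (σ√T) = (ln(71.82/55.44) + (0.0629+0.2425²/2)·2.1256) / 0.353551 = (0.258862 + 0.196200) / 0.353551 = 1.287115
d₂ = d₁ − σ√T = 1.287115 − 0.353551 = 0.933563
e^{−rT} = 0.874852
N(−d₁) = 0.099027,  N(−d₂) = 0.175265
Put price V = K·e^{−rT}·N(−d₂) − S·N(−d₁) = 8.500650 − 7.112130 = 1.388520
φ(d₁) = (1/√(2π))·e^{−d₁²/2} = 0.174249
Θ = −S·φ(d₁)·σ/(2√T) + r·K·e^{−rT}·N(−d₂) = −1.040774 + 0.534691 = -0.506083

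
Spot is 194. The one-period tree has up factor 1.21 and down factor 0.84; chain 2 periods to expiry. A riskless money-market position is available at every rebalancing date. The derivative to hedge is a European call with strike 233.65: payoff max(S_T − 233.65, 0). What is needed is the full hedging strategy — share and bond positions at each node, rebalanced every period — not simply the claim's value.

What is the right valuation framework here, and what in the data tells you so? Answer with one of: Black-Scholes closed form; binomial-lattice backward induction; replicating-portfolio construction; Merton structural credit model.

framework: replicating-portfolio construction

Key observation: the task asks for the hedge itself — share and bond holdings at every node of the 2-period tree on spot 194 with factors 1.21/0.84 — which is exactly what the replicating-portfolio construction produces.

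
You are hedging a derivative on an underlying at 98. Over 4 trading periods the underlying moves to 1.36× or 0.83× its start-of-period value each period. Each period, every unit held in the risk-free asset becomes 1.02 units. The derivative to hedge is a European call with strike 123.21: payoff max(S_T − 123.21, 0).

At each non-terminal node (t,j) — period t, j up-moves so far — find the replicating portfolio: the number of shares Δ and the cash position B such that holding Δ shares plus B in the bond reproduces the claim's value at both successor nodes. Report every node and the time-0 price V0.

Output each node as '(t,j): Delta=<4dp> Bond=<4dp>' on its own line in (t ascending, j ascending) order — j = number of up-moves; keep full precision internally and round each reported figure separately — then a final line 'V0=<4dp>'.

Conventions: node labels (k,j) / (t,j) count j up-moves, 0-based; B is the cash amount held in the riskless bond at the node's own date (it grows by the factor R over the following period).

(0,0): Delta=0.4803 Bond=-34.4605
(1,0): Delta=0.2455 Bond=-16.0482
(1,1): Delta=0.7368 Bond=-69.3314
(2,0): Delta=0.0163 Bond=-0.8961
(2,1): Delta=0.4958 Bond=-44.0579
(2,2): Delta=1.0000 Bond=-118.4256
(3,0): Delta=0.0000 Bond=0.0000
(3,1): Delta=0.0341 Bond=-2.5495
(3,2): Delta=1.0000 Bond=-120.7941
(3,3): Delta=1.0000 Bond=-120.7941
V0=12.6124

Under the risk-neutral measure, an up-move has probability p* = (R−d)/(u−d) = 0.3585 and values discount at R = 1.02.
Expiry values: V(4,0)=0.0000, V(4,1)=0.0000, V(4,2)=1.6606, V(4,3)=81.3972, V(4,4)=212.0500
Node (3,0) S=56.0351: V=(p*·0.0000+(1−p*)·0.0000)/1.02=0.0000; Δ=(0.0000−0.0000)/(76.2078−46.5092)=0.0000; B=V−Δ·S=0.0000
Node (3,1) S=91.8166: V=(p*·1.6606+(1−p*)·0.0000)/1.02=0.5836; Δ=(1.6606−0.0000)/(124.8706−76.2078)=0.0341; B=V−Δ·S=-2.5495
Node (3,2) S=150.4465: V=(p*·81.3972+(1−p*)·1.6606)/1.02=29.6523; Δ=(81.3972−1.6606)/(204.6072−124.8706)=1.0000; B=V−Δ·S=-120.7941
Node (3,3) S=246.5147: V=(p*·212.0500+(1−p*)·81.3972)/1.02=125.7206; Δ=(212.0500−81.3972)/(335.2600−204.6072)=1.0000; B=V−Δ·S=-120.7941
Node (2,0) S=67.5122: V=(p*·0.5836+(1−p*)·0.0000)/1.02=0.2051; Δ=(0.5836−0.0000)/(91.8166−56.0351)=0.0163; B=V−Δ·S=-0.8961
Node (2,1) S=110.6224: V=(p*·29.6523+(1−p*)·0.5836)/1.02=10.7887; Δ=(29.6523−0.5836)/(150.4465−91.8166)=0.4958; B=V−Δ·S=-44.0579
Node (2,2) S=181.2608: V=(p*·125.7206+(1−p*)·29.6523)/1.02=62.8352; Δ=(125.7206−29.6523)/(246.5147−150.4465)=1.0000; B=V−Δ·S=-118.4256
Node (1,0) S=81.3400: V=(p*·10.7887+(1−p*)·0.2051)/1.02=3.9208; Δ=(10.7887−0.2051)/(110.6224−67.5122)=0.2455; B=V−Δ·S=-16.0482
Node (1,1) S=133.2800: V=(p*·62.8352+(1−p*)·10.7887)/1.02=28.8695; Δ=(62.8352−10.7887)/(181.2608−110.6224)=0.7368; B=V−Δ·S=-69.3314
Node (0,0) S=98.0000: V=(p*·28.8695+(1−p*)·3.9208)/1.02=12.6124; Δ=(28.8695−3.9208)/(133.2800−81.3400)=0.4803; B=V−Δ·S=-34.4605
Sanity check at the root: Δ(0,0)·S0 + B(0,0) reproduces V0 = 12.6124.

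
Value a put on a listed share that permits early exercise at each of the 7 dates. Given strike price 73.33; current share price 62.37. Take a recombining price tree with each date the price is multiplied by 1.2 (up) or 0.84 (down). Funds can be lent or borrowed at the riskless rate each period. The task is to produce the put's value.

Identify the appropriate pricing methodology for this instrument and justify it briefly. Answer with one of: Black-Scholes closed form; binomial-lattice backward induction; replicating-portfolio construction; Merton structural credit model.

Key observation: with exercise allowed before expiry on a discrete up/down model (7 steps from spot 62.37), the strike-73.33 put's value must be rolled back through the tree testing early exercise at each node.

framework: binomial-lattice backward induction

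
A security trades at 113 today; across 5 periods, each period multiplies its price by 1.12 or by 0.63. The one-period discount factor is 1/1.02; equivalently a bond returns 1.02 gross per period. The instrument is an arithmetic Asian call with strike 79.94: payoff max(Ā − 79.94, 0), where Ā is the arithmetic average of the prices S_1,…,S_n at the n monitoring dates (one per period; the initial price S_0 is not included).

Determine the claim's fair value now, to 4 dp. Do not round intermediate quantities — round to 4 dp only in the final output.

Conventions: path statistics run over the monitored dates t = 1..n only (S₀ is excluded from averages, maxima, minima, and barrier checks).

No-arbitrage gives p* = (R−d)/(u−d) = 0.7959: enumerate every path, weight its payoff by its p*-probability, and discount by R^5.
Enumerate all 2^5 = 32 price paths (U = up ×1.12, D = down ×0.63); each path with k up-moves has probability p*^k·(1−p*)^(5−k).
DDDDD: Ā=34.6621, payoff=0.0000, prob=0.000354
UDDDD: Ā=61.6215, payoff=0.0000, prob=0.001381
DUDDD: Ā=50.5475, payoff=0.0000, prob=0.001381
UUDDD: Ā=89.8622, payoff=9.9222, prob=0.005385
DDUDD: Ā=43.5709, payoff=0.0000, prob=0.001381
UDUDD: Ā=77.4593, payoff=0.0000, prob=0.005385
DUUDD: Ā=66.3853, payoff=0.0000, prob=0.005385
UUUDD: Ā=118.0183, payoff=38.0783, prob=0.021000
DDDUD: Ā=39.1756, payoff=0.0000, prob=0.001381
UDDUD: Ā=69.6455, payoff=0.0000, prob=0.005385
DUDUD: Ā=58.5715, payoff=0.0000, prob=0.005385
UUDUD: Ā=104.1271, payoff=24.1871, prob=0.021000
DDUUD: Ā=51.5949, payoff=0.0000, prob=0.005385
UDUUD: Ā=91.7242, payoff=11.7842, prob=0.021000
DUUUD: Ā=80.6502, payoff=0.7102, prob=0.021000
UUUUD: Ā=143.3781, payoff=63.4381, prob=0.081899
DDDDU: Ā=36.4066, payoff=0.0000, prob=0.001381
UDDDU: Ā=64.7228, payoff=0.0000, prob=0.005385
DUDDU: Ā=53.6488, payoff=0.0000, prob=0.005385
UUDDU: Ā=95.3756, payoff=15.4356, prob=0.021000
DDUDU: Ā=46.6722, payoff=0.0000, prob=0.005385
UDUDU: Ā=82.9727, payoff=3.0327, prob=0.021000
DUUDU: Ā=71.8987, payoff=0.0000, prob=0.021000
UUUDU: Ā=127.8199, payoff=47.8799, prob=0.081899
DDDUU: Ā=42.2769, payoff=0.0000, prob=0.005385
UDDUU: Ā=75.1589, payoff=0.0000, prob=0.021000
DUDUU: Ā=64.0849, payoff=0.0000, prob=0.021000
UUDUU: Ā=113.9287, payoff=33.9887, prob=0.081899
DDUUU: Ā=57.1083, payoff=0.0000, prob=0.021000
UDUUU: Ā=101.5258, payoff=21.5858, prob=0.081899
DUUUU: Ā=90.4518, payoff=10.5118, prob=0.081899
UUUUU: Ā=160.8033, payoff=80.8633, prob=0.319406
Price = Σ prob·payoff / R^5 = 42.368607 / 1.104081 = 38.3746

price = 38.3746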